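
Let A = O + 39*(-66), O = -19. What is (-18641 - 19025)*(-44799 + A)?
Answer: 1785067072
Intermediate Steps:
A = -2593 (A = -19 + 39*(-66) = -19 - 2574 = -2593)
(-18641 - 19025)*(-44799 + A) = (-18641 - 19025)*(-44799 - 2593) = -37666*(-47392) = 1785067072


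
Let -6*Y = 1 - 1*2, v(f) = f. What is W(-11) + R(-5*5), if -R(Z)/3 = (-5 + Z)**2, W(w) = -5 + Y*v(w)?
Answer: -16241/6 ≈ -2706.8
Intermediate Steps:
Y = 1/6 (Y = -(1 - 1*2)/6 = -(1 - 2)/6 = -1/6*(-1) = 1/6 ≈ 0.16667)
W(w) = -5 + w/6
R(Z) = -3*(-5 + Z)**2
W(-11) + R(-5*5) = (-5 + (1/6)*(-11)) - 3*(-5 - 5*5)**2 = (-5 - 11/6) - 3*(-5 - 25)**2 = -41/6 - 3*(-30)**2 = -41/6 - 3*900 = -41/6 - 2700 = -16241/6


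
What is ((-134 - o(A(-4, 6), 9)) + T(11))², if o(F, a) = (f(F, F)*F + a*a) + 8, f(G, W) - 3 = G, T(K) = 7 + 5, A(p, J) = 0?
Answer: 44521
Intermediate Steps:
T(K) = 12
f(G, W) = 3 + G
o(F, a) = 8 + a² + F*(3 + F) (o(F, a) = ((3 + F)*F + a*a) + 8 = (F*(3 + F) + a²) + 8 = (a² + F*(3 + F)) + 8 = 8 + a² + F*(3 + F))
((-134 - o(A(-4, 6), 9)) + T(11))² = ((-134 - (8 + 9² + 0*(3 + 0))) + 12)² = ((-134 - (8 + 81 + 0*3)) + 12)² = ((-134 - (8 + 81 + 0)) + 12)² = ((-134 - 1*89) + 12)² = ((-134 - 89) + 12)² = (-223 + 12)² = (-211)² = 44521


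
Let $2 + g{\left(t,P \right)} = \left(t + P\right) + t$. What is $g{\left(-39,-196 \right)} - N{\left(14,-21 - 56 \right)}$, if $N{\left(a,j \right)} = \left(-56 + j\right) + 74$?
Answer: $-217$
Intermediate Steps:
$g{\left(t,P \right)} = -2 + P + 2 t$ ($g{\left(t,P \right)} = -2 + \left(\left(t + P\right) + t\right) = -2 + \left(\left(P + t\right) + t\right) = -2 + \left(P + 2 t\right) = -2 + P + 2 t$)
$N{\left(a,j \right)} = 18 + j$
$g{\left(-39,-196 \right)} - N{\left(14,-21 - 56 \right)} = \left(-2 - 196 + 2 \left(-39\right)\right) - \left(18 - 77\right) = \left(-2 - 196 - 78\right) - \left(18 - 77\right) = -276 - -59 = -276 + 59 = -217$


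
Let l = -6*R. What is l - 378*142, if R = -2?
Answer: -53664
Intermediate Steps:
l = 12 (l = -6*(-2) = 12)
l - 378*142 = 12 - 378*142 = 12 - 53676 = -53664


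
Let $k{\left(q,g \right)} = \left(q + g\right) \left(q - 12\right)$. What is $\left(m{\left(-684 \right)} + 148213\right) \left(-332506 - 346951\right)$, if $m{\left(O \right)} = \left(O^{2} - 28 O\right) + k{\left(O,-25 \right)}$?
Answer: $-766892924045$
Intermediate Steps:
$k{\left(q,g \right)} = \left(-12 + q\right) \left(g + q\right)$ ($k{\left(q,g \right)} = \left(g + q\right) \left(-12 + q\right) = \left(-12 + q\right) \left(g + q\right)$)
$m{\left(O \right)} = 300 - 65 O + 2 O^{2}$ ($m{\left(O \right)} = \left(O^{2} - 28 O\right) - \left(-300 - O^{2} + 37 O\right) = \left(O^{2} - 28 O\right) + \left(O^{2} + 300 - 12 O - 25 O\right) = \left(O^{2} - 28 O\right) + \left(300 + O^{2} - 37 O\right) = 300 - 65 O + 2 O^{2}$)
$\left(m{\left(-684 \right)} + 148213\right) \left(-332506 - 346951\right) = \left(\left(300 - -44460 + 2 \left(-684\right)^{2}\right) + 148213\right) \left(-332506 - 346951\right) = \left(\left(300 + 44460 + 2 \cdot 467856\right) + 148213\right) \left(-679457\right) = \left(\left(300 + 44460 + 935712\right) + 148213\right) \left(-679457\right) = \left(980472 + 148213\right) \left(-679457\right) = 1128685 \left(-679457\right) = -766892924045$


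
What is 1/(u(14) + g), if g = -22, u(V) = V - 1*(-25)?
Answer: 1/17 ≈ 0.058824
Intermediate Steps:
u(V) = 25 + V (u(V) = V + 25 = 25 + V)
1/(u(14) + g) = 1/((25 + 14) - 22) = 1/(39 - 22) = 1/17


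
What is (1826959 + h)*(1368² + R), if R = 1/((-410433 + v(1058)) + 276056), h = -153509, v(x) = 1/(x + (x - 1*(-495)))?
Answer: 549397592125293765425/175429173 ≈ 3.1317e+12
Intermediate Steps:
v(x) = 1/(495 + 2*x) (v(x) = 1/(x + (x + 495)) = 1/(x + (495 + x)) = 1/(495 + 2*x))
R = -2611/350858346 (R = 1/((-410433 + 1/(495 + 2*1058)) + 276056) = 1/((-410433 + 1/(495 + 2116)) + 276056) = 1/((-410433 + 1/2611) + 276056) = 1/(-1071640562/2611 + 276056) = 1/(-350858346/2611) = -2611/350858346 ≈ -7.4417e-6)
(1826959 + h)*(1368² + R) = (1826959 - 153509)*(1368² - 2611/350858346) = 1673450*(1871424 - 2611/350858346) = 1673450*(656604729302093/350858346) = 549397592125293765425/175429173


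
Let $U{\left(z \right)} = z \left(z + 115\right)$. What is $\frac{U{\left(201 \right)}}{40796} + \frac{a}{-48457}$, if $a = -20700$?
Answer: $\frac{20863149}{10515169} \approx 1.9841$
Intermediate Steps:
$U{\left(z \right)} = z \left(115 + z\right)$
$\frac{U{\left(201 \right)}}{40796} + \frac{a}{-48457} = \frac{201 \left(115 + 201\right)}{40796} - \frac{20700}{-48457} = 201 \cdot 316 \cdot \frac{1}{40796} - - \frac{20700}{48457} = 63516 \cdot \frac{1}{40796} + \frac{20700}{48457} = \frac{15879}{10199} + \frac{20700}{48457} = \frac{20863149}{10515169}$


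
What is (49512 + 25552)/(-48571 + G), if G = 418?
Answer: -75064/48153 ≈ -1.5589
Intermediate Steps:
(49512 + 25552)/(-48571 + G) = (49512 + 25552)/(-48571 + 418) = 75064/(-48153) = 75064*(-1/48153) = -75064/48153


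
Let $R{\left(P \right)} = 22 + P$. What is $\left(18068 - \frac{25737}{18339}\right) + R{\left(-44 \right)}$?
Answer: $\frac{110306619}{6113} \approx 18045.0$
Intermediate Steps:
$\left(18068 - \frac{25737}{18339}\right) + R{\left(-44 \right)} = \left(18068 - \frac{25737}{18339}\right) + \left(22 - 44\right) = \left(18068 - \frac{8579}{6113}\right) - 22 = \frac{110441105}{6113} - 22 = \frac{110306619}{6113}$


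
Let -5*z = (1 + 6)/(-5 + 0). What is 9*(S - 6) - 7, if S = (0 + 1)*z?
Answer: -1462/25 ≈ -58.480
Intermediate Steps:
z = 7/25 (z = -(1 + 6)/(5*(-5 + 0)) = -7/(5*(-5)) = -7*(-1)/(5*5) = -1/5*(-7/5) = 7/25 ≈ 0.28000)
S = 7/25 (S = (0 + 1)*(7/25) = 1*(7/25) = 7/25 ≈ 0.28000)
9*(S - 6) - 7 = 9*(7/25 - 6) - 7 = 9*(-143/25) - 7 = -1287/25 - 7 = -1462/25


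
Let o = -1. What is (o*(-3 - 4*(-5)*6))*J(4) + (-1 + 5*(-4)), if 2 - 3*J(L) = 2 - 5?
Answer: -216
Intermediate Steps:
J(L) = 5/3 (J(L) = ⅔ - (2 - 5)/3 = ⅔ - ⅓*(-3) = ⅔ + 1 = 5/3)
(o*(-3 - 4*(-5)*6))*J(4) + (-1 + 5*(-4)) = -(-3 - 4*(-5)*6)*(5/3) + (-1 + 5*(-4)) = -(-3 + 20*6)*(5/3) + (-1 - 20) = -(-3 + 120)*(5/3) - 21 = -1*117*(5/3) - 21 = -117*5/3 - 21 = -195 - 21 = -216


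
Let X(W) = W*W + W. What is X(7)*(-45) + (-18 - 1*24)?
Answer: -2562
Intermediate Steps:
X(W) = W + W² (X(W) = W² + W = W + W²)
X(7)*(-45) + (-18 - 1*24) = (7*(1 + 7))*(-45) + (-18 - 1*24) = (7*8)*(-45) + (-18 - 24) = 56*(-45) - 42 = -2520 - 42 = -2562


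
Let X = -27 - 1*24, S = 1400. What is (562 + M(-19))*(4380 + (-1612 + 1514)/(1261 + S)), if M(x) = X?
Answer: 5955746902/2661 ≈ 2.2382e+6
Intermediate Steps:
X = -51 (X = -27 - 24 = -51)
M(x) = -51
(562 + M(-19))*(4380 + (-1612 + 1514)/(1261 + S)) = (562 - 51)*(4380 + (-1612 + 1514)/(1261 + 1400)) = 511*(4380 - 98/2661) = 511*(11655082/2661) = 5955746902/2661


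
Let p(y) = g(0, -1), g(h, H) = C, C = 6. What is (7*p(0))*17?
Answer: 714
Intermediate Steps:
g(h, H) = 6
p(y) = 6
(7*p(0))*17 = (7*6)*17 = 42*17 = 714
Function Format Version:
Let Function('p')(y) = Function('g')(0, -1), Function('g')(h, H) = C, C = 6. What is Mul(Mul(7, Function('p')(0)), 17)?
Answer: 714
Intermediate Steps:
Function('g')(h, H) = 6
Function('p')(y) = 6
Mul(Mul(7, Function('p')(0)), 17) = Mul(Mul(7, 6), 17) = Mul(42, 17) = 714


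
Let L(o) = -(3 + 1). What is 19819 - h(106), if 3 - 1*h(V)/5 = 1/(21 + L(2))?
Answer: 336673/17 ≈ 19804.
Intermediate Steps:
L(o) = -4 (L(o) = -1*4 = -4)
h(V) = 250/17 (h(V) = 15 - 5/(21 - 4) = 15 - 5/17 = 250/17)
19819 - h(106) = 19819 - 1*250/17 = 19819 - 250/17 = 336673/17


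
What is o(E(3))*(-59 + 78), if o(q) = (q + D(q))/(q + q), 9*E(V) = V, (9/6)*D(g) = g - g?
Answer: 19/2 ≈ 9.5000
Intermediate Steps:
D(g) = 0 (D(g) = 2*(g - g)/3 = (2/3)*0 = 0)
E(V) = V/9
o(q) = 1/2 (o(q) = (q + 0)/(q + q) = q/((2*q)) = q*(1/(2*q)) = 1/2)
o(E(3))*(-59 + 78) = (-59 + 78)/2 = (1/2)*19 = 19/2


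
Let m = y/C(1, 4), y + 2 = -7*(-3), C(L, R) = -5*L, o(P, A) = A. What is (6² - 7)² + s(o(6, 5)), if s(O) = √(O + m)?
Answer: 841 + √30/5 ≈ 842.10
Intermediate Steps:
y = 19 (y = -2 - 7*(-3) = -2 + 21 = 19)
m = -19/5 (m = 19/((-5*1)) = 19/(-5) = 19*(-⅕) = -19/5 ≈ -3.8000)
s(O) = √(-19/5 + O) (s(O) = √(O - 19/5) = √(-19/5 + O))
(6² - 7)² + s(o(6, 5)) = (6² - 7)² + √(-95 + 25*5)/5 = (36 - 7)² + √(-95 + 125)/5 = 29² + √30/5 = 841 + √30/5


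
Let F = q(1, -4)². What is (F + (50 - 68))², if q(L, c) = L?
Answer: 289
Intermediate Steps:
F = 1 (F = 1² = 1)
(F + (50 - 68))² = (1 + (50 - 68))² = (1 - 18)² = (-17)² = 289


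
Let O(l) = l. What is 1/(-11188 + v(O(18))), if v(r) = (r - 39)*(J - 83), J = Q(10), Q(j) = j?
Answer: -1/9655 ≈ -0.00010357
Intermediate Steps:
J = 10
v(r) = 2847 - 73*r (v(r) = (r - 39)*(10 - 83) = (-39 + r)*(-73) = 2847 - 73*r)
1/(-11188 + v(O(18))) = 1/(-11188 + (2847 - 73*18)) = 1/(-11188 + (2847 - 1314)) = 1/(-11188 + 1533) = 1/(-9655) = -1/9655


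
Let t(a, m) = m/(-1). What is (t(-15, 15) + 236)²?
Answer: 48841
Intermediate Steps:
t(a, m) = -m (t(a, m) = m*(-1) = -m)
(t(-15, 15) + 236)² = (-1*15 + 236)² = (-15 + 236)² = 221² = 48841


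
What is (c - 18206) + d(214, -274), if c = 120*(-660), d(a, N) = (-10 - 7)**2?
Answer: -97117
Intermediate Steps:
d(a, N) = 289 (d(a, N) = (-17)**2 = 289)
c = -79200
(c - 18206) + d(214, -274) = (-79200 - 18206) + 289 = -97406 + 289 = -97117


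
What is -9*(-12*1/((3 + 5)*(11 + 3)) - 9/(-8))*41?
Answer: -21033/56 ≈ -375.59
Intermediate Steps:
-9*(-12*1/((3 + 5)*(11 + 3)) - 9/(-8))*41 = -9*(-12/(14*8) - 9*(-⅛))*41 = -9*(-12/112 + 9/8)*41 = -9*(-12*1/112 + 9/8)*41 = -9*(-3/28 + 9/8)*41 = -9*57/56*41 = -513/56*41 = -21033/56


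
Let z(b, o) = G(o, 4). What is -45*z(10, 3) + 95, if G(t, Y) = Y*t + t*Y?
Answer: -985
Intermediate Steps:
G(t, Y) = 2*Y*t (G(t, Y) = Y*t + Y*t = 2*Y*t)
z(b, o) = 8*o (z(b, o) = 2*4*o = 8*o)
-45*z(10, 3) + 95 = -360*3 + 95 = -45*24 + 95 = -1080 + 95 = -985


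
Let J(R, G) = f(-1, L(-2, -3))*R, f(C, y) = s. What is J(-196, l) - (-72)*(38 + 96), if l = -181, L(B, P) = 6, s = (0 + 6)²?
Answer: 2592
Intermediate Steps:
s = 36 (s = 6² = 36)
f(C, y) = 36
J(R, G) = 36*R
J(-196, l) - (-72)*(38 + 96) = 36*(-196) - (-72)*(38 + 96) = -7056 - (-72)*134 = -7056 - 1*(-9648) = -7056 + 9648 = 2592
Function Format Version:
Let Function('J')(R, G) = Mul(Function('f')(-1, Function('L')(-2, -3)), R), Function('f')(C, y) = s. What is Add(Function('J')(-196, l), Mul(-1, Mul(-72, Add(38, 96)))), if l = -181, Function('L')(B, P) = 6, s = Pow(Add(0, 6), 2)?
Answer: 2592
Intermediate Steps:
s = 36 (s = Pow(6, 2) = 36)
Function('f')(C, y) = 36
Function('J')(R, G) = Mul(36, R)
Add(Function('J')(-196, l), Mul(-1, Mul(-72, Add(38, 96)))) = Add(Mul(36, -196), Mul(-1, Mul(-72, Add(38, 96)))) = Add(-7056, Mul(-1, Mul(-72, 134))) = Add(-7056, Mul(-1, -9648)) = Add(-7056, 9648) = 2592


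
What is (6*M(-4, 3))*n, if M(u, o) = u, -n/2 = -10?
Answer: -480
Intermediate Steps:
n = 20 (n = -2*(-10) = 20)
(6*M(-4, 3))*n = (6*(-4))*20 = -24*20 = -480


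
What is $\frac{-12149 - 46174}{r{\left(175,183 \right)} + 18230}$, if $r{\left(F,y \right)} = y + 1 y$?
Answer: $- \frac{58323}{18596} \approx -3.1363$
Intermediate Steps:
$r{\left(F,y \right)} = 2 y$ ($r{\left(F,y \right)} = y + y = 2 y$)
$\frac{-12149 - 46174}{r{\left(175,183 \right)} + 18230} = \frac{-12149 - 46174}{2 \cdot 183 + 18230} = - \frac{58323}{366 + 18230} = - \frac{58323}{18596}$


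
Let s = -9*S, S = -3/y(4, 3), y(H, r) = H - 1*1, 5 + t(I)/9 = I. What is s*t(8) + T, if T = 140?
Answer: 383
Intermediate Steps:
t(I) = -45 + 9*I
y(H, r) = -1 + H (y(H, r) = H - 1 = -1 + H)
S = -1 (S = -3/(-1 + 4) = -3/3 = -3*⅓ = -1)
s = 9 (s = -9*(-1) = 9)
s*t(8) + T = 9*(-45 + 9*8) + 140 = 9*(-45 + 72) + 140 = 9*27 + 140 = 243 + 140 = 383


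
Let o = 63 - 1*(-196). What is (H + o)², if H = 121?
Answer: 144400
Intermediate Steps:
o = 259 (o = 63 + 196 = 259)
(H + o)² = (121 + 259)² = 380² = 144400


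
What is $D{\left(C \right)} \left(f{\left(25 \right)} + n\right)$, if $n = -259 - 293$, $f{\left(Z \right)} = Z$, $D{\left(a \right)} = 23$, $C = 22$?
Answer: $-12121$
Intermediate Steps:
$n = -552$
$D{\left(C \right)} \left(f{\left(25 \right)} + n\right) = 23 \left(25 - 552\right) = 23 \left(-527\right) = -12121$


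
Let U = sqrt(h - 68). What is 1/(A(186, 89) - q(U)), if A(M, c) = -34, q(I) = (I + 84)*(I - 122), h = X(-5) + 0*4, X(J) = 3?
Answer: 541/5565879 - 2*I*sqrt(65)/5565879 ≈ 9.7199e-5 - 2.897e-6*I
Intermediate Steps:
h = 3 (h = 3 + 0*4 = 3 + 0 = 3)
U = I*sqrt(65) (U = sqrt(3 - 68) = sqrt(-65) = I*sqrt(65) ≈ 8.0623*I)
q(I) = (-122 + I)*(84 + I) (q(I) = (84 + I)*(-122 + I) = (-122 + I)*(84 + I))
1/(A(186, 89) - q(U)) = 1/(-34 - (-10248 + (I*sqrt(65))**2 - 38*I*sqrt(65))) = 1/(-34 - (-10248 - 65 - 38*I*sqrt(65))) = 1/(-34 - (-10313 - 38*I*sqrt(65))) = 1/(-34 + (10313 + 38*I*sqrt(65))) = 1/(10279 + 38*I*sqrt(65))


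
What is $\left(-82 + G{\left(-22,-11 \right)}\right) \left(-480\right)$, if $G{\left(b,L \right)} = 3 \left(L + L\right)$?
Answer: $71040$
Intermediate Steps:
$G{\left(b,L \right)} = 6 L$ ($G{\left(b,L \right)} = 3 \cdot 2 L = 6 L$)
$\left(-82 + G{\left(-22,-11 \right)}\right) \left(-480\right) = \left(-82 + 6 \left(-11\right)\right) \left(-480\right) = \left(-82 - 66\right) \left(-480\right) = \left(-148\right) \left(-480\right) = 71040$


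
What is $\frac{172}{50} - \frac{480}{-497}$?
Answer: $\frac{54742}{12425} \approx 4.4058$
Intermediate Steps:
$\frac{172}{50} - \frac{480}{-497} = 172 \cdot \frac{1}{50} - - \frac{480}{497} = \frac{86}{25} + \frac{480}{497} = \frac{54742}{12425}$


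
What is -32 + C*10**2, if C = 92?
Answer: 9168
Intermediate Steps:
-32 + C*10**2 = -32 + 92*10**2 = -32 + 92*100 = -32 + 9200 = 9168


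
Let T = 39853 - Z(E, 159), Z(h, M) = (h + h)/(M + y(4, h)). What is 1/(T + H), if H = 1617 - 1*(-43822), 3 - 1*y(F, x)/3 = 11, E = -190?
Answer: 27/2302960 ≈ 1.1724e-5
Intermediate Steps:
y(F, x) = -24 (y(F, x) = 9 - 3*11 = 9 - 33 = -24)
Z(h, M) = 2*h/(-24 + M) (Z(h, M) = (h + h)/(M - 24) = (2*h)/(-24 + M) = 2*h/(-24 + M))
H = 45439 (H = 1617 + 43822 = 45439)
T = 1076107/27 (T = 39853 - 2*(-190)/(-24 + 159) = 39853 - 2*(-190)/135 = 39853 - 1*(-76/27) = 39853 + 76/27 = 1076107/27 ≈ 39856.)
1/(T + H) = 1/(1076107/27 + 45439) = 1/(2302960/27) = 27/2302960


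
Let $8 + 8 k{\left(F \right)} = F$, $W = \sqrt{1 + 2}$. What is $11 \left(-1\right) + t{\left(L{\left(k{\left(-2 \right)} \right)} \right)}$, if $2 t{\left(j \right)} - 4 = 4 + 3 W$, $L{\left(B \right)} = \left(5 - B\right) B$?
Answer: $-7 + \frac{3 \sqrt{3}}{2} \approx -4.4019$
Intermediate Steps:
$W = \sqrt{3} \approx 1.732$
$k{\left(F \right)} = -1 + \frac{F}{8}$
$L{\left(B \right)} = B \left(5 - B\right)$
$t{\left(j \right)} = 4 + \frac{3 \sqrt{3}}{2}$ ($t{\left(j \right)} = 2 + \frac{4 + 3 \sqrt{3}}{2} = 2 + \left(2 + \frac{3 \sqrt{3}}{2}\right) = 4 + \frac{3 \sqrt{3}}{2}$)
$11 \left(-1\right) + t{\left(L{\left(k{\left(-2 \right)} \right)} \right)} = 11 \left(-1\right) + \left(4 + \frac{3 \sqrt{3}}{2}\right) = -11 + \left(4 + \frac{3 \sqrt{3}}{2}\right) = -7 + \frac{3 \sqrt{3}}{2}$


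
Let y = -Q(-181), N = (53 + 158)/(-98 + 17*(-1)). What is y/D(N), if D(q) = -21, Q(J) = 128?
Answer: 128/21 ≈ 6.0952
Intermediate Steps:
N = -211/115 (N = 211/(-98 - 17) = 211/(-115) = 211*(-1/115) = -211/115 ≈ -1.8348)
y = -128 (y = -1*128 = -128)
y/D(N) = -128/(-21) = -128*(-1/21) = 128/21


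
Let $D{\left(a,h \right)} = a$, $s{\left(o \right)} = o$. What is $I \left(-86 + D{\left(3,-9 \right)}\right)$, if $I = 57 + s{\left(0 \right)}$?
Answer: $-4731$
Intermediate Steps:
$I = 57$ ($I = 57 + 0 = 57$)
$I \left(-86 + D{\left(3,-9 \right)}\right) = 57 \left(-86 + 3\right) = 57 \left(-83\right) = -4731$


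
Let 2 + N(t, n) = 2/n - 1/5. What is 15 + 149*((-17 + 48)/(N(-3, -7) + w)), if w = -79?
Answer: -3835/92 ≈ -41.685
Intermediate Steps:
N(t, n) = -11/5 + 2/n (N(t, n) = -2 + (2/n - 1/5) = -2 + (2/n - 1*⅕) = -2 + (2/n - ⅕) = -2 + (-⅕ + 2/n) = -11/5 + 2/n)
15 + 149*((-17 + 48)/(N(-3, -7) + w)) = 15 + 149*((-17 + 48)/((-11/5 + 2/(-7)) - 79)) = 15 + 149*(31/((-11/5 + 2*(-⅐)) - 79)) = 15 + 149*(31/((-11/5 - 2/7) - 79)) = 15 + 149*(31/(-87/35 - 79)) = 15 + 149*(31/(-2852/35)) = 15 + 149*(31*(-35/2852)) = 15 + 149*(-35/92) = 15 - 5215/92 = -3835/92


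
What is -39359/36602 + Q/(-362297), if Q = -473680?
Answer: 99289927/427767574 ≈ 0.23211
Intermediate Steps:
-39359/36602 + Q/(-362297) = -39359/36602 - 473680/(-362297) = -39359*1/36602 - 473680*(-1/362297) = -39359/36602 + 15280/11687 = 99289927/427767574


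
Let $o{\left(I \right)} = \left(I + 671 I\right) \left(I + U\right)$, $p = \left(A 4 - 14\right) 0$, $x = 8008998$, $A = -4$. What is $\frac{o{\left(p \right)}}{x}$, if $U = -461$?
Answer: $0$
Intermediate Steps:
$p = 0$ ($p = \left(\left(-4\right) 4 - 14\right) 0 = \left(-16 - 14\right) 0 = \left(-30\right) 0 = 0$)
$o{\left(I \right)} = 672 I \left(-461 + I\right)$ ($o{\left(I \right)} = \left(I + 671 I\right) \left(I - 461\right) = 672 I \left(-461 + I\right)$)
$\frac{o{\left(p \right)}}{x} = \frac{672 \cdot 0 \left(-461 + 0\right)}{8008998} = 672 \cdot 0 \left(-461\right) \frac{1}{8008998} = 0 \cdot \frac{1}{8008998} = 0$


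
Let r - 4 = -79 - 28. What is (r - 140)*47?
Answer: -11421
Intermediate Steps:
r = -103 (r = 4 + (-79 - 28) = 4 - 107 = -103)
(r - 140)*47 = (-103 - 140)*47 = -243*47 = -11421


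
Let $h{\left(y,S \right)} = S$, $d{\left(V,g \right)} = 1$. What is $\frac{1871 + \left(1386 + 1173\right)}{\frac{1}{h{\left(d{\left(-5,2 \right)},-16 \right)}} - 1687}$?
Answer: $- \frac{70880}{26993} \approx -2.6259$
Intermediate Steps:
$\frac{1871 + \left(1386 + 1173\right)}{\frac{1}{h{\left(d{\left(-5,2 \right)},-16 \right)}} - 1687} = \frac{1871 + \left(1386 + 1173\right)}{\frac{1}{-16} - 1687} = \frac{1871 + 2559}{- \frac{1}{16} - 1687} = \frac{4430}{- \frac{26993}{16}} = 4430 \left(- \frac{16}{26993}\right) = - \frac{70880}{26993}$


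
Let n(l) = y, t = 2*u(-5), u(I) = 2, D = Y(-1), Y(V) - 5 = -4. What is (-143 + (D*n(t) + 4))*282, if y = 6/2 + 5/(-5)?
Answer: -38634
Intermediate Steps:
Y(V) = 1 (Y(V) = 5 - 4 = 1)
D = 1
y = 2 (y = 6*(1/2) + 5*(-1/5) = 3 - 1 = 2)
t = 4 (t = 2*2 = 4)
n(l) = 2
(-143 + (D*n(t) + 4))*282 = (-143 + (1*2 + 4))*282 = (-143 + (2 + 4))*282 = (-143 + 6)*282 = -137*282 = -38634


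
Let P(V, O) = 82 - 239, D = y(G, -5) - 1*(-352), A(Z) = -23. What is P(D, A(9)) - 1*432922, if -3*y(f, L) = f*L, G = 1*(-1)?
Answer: -433079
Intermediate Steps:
G = -1
y(f, L) = -L*f/3 (y(f, L) = -f*L/3 = -L*f/3)
D = 1051/3 (D = -1/3*(-5)*(-1) - 1*(-352) = -5/3 + 352 = 1051/3 ≈ 350.33)
P(V, O) = -157
P(D, A(9)) - 1*432922 = -157 - 1*432922 = -157 - 432922 = -433079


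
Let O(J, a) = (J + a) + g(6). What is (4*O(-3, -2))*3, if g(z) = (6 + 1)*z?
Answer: 444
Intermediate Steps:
g(z) = 7*z
O(J, a) = 42 + J + a (O(J, a) = (J + a) + 7*6 = (J + a) + 42 = 42 + J + a)
(4*O(-3, -2))*3 = (4*(42 - 3 - 2))*3 = (4*37)*3 = 148*3 = 444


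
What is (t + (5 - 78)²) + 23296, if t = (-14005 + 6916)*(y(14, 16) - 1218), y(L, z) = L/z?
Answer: 69254593/8 ≈ 8.6568e+6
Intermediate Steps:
t = 69025593/8 (t = (-14005 + 6916)*(14/16 - 1218) = -7089*(14*(1/16) - 1218) = -7089*(7/8 - 1218) = -7089*(-9737/8) = 69025593/8 ≈ 8.6282e+6)
(t + (5 - 78)²) + 23296 = (69025593/8 + (5 - 78)²) + 23296 = (69025593/8 + (-73)²) + 23296 = (69025593/8 + 5329) + 23296 = 69068225/8 + 23296 = 69254593/8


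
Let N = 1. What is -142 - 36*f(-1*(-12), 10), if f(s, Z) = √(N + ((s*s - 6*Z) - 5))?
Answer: -142 - 144*√5 ≈ -463.99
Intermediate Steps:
f(s, Z) = √(-4 + s² - 6*Z) (f(s, Z) = √(1 + ((s*s - 6*Z) - 5)) = √(1 + ((s² - 6*Z) - 5)) = √(1 + (-5 + s² - 6*Z)) = √(-4 + s² - 6*Z))
-142 - 36*f(-1*(-12), 10) = -142 - 36*√(-4 + (-1*(-12))² - 6*10) = -142 - 36*√(-4 + 12² - 60) = -142 - 36*√(-4 + 144 - 60) = -142 - 144*√5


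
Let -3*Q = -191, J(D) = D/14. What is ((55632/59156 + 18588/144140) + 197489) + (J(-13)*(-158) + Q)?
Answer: 2212535708899028/11191353915 ≈ 1.9770e+5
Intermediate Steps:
J(D) = D/14 (J(D) = D*(1/14) = D/14)
Q = 191/3 (Q = -1/3*(-191) = 191/3 ≈ 63.667)
((55632/59156 + 18588/144140) + 197489) + (J(-13)*(-158) + Q) = ((55632/59156 + 18588/144140) + 197489) + (((1/14)*(-13))*(-158) + 191/3) = ((55632*(1/59156) + 18588*(1/144140)) + 197489) + (-13/14*(-158) + 191/3) = ((13908/14789 + 4647/36035) + 197489) + (1027/7 + 191/3) = (569899263/532921615 + 197489) + 4418/21 = 105246726723998/532921615 + 4418/21 = 2212535708899028/11191353915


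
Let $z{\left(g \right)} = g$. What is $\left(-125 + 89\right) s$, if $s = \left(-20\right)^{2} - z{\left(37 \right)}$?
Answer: $-13068$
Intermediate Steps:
$s = 363$ ($s = \left(-20\right)^{2} - 37 = 400 - 37 = 363$)
$\left(-125 + 89\right) s = \left(-125 + 89\right) 363 = \left(-36\right) 363 = -13068$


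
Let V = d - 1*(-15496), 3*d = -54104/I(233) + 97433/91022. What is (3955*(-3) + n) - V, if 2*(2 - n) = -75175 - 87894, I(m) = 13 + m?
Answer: 911024627047/16793559 ≈ 54248.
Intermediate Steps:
d = -2450342885/33587118 (d = (-54104/(13 + 233) + 97433/91022)/3 = (-54104/246 + 97433*(1/91022))/3 = (-54104*1/246 + 97433/91022)/3 = (-27052/123 + 97433/91022)/3 = (⅓)*(-2450342885/11195706) = -2450342885/33587118 ≈ -72.955)
n = 163073/2 (n = 2 - (-75175 - 87894)/2 = 2 - ½*(-163069) = 2 + 163069/2 = 163073/2 ≈ 81537.)
V = 518015637643/33587118 (V = -2450342885/33587118 - 1*(-15496) = -2450342885/33587118 + 15496 = 518015637643/33587118 ≈ 15423.)
(3955*(-3) + n) - V = (3955*(-3) + 163073/2) - 1*518015637643/33587118 = (-11865 + 163073/2) - 518015637643/33587118 = 139343/2 - 518015637643/33587118 = 911024627047/16793559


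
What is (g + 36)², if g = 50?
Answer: 7396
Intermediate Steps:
(g + 36)² = (50 + 36)² = 86² = 7396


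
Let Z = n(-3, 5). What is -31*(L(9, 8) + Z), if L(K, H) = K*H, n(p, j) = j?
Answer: -2387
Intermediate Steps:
L(K, H) = H*K
Z = 5
-31*(L(9, 8) + Z) = -31*(8*9 + 5) = -31*(72 + 5) = -31*77 = -2387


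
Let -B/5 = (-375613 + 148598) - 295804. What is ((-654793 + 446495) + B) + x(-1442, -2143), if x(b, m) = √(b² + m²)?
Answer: 2405797 + √6671813 ≈ 2.4084e+6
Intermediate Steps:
B = 2614095 (B = -5*((-375613 + 148598) - 295804) = -5*(-227015 - 295804) = -5*(-522819) = 2614095)
((-654793 + 446495) + B) + x(-1442, -2143) = ((-654793 + 446495) + 2614095) + √((-1442)² + (-2143)²) = (-208298 + 2614095) + √(2079364 + 4592449) = 2405797 + √6671813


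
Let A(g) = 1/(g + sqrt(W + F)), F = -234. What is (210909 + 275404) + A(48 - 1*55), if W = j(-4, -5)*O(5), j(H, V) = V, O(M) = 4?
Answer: 147352832/303 - I*sqrt(254)/303 ≈ 4.8631e+5 - 0.052599*I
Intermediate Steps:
W = -20 (W = -5*4 = -20)
A(g) = 1/(g + I*sqrt(254)) (A(g) = 1/(g + sqrt(-20 - 234)) = 1/(g + sqrt(-254)) = 1/(g + I*sqrt(254)))
(210909 + 275404) + A(48 - 1*55) = (210909 + 275404) + 1/((48 - 1*55) + I*sqrt(254)) = 486313 + 1/((48 - 55) + I*sqrt(254)) = 486313 + 1/(-7 + I*sqrt(254))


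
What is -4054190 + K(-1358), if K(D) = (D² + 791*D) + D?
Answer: -3285562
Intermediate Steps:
K(D) = D² + 792*D
-4054190 + K(-1358) = -4054190 - 1358*(792 - 1358) = -4054190 - 1358*(-566) = -4054190 + 768628 = -3285562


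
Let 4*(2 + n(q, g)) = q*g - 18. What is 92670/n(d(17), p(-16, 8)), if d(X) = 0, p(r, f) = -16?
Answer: -185340/13 ≈ -14257.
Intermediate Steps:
n(q, g) = -13/2 + g*q/4 (n(q, g) = -2 + (q*g - 18)/4 = -2 + (g*q - 18)/4 = -2 + (-18 + g*q)/4 = -2 + (-9/2 + g*q/4) = -13/2 + g*q/4)
92670/n(d(17), p(-16, 8)) = 92670/(-13/2 + (¼)*(-16)*0) = 92670/(-13/2 + 0) = 92670/(-13/2) = 92670*(-2/13) = -185340/13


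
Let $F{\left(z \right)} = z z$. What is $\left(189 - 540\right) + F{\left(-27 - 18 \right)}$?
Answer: $1674$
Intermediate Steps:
$F{\left(z \right)} = z^{2}$
$\left(189 - 540\right) + F{\left(-27 - 18 \right)} = \left(189 - 540\right) + \left(-27 - 18\right)^{2} = -351 + \left(-27 - 18\right)^{2} = -351 + \left(-45\right)^{2} = -351 + 2025 = 1674$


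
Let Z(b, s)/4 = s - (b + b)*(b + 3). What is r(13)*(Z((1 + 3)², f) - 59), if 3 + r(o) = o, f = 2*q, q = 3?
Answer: -24670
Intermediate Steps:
f = 6 (f = 2*3 = 6)
r(o) = -3 + o
Z(b, s) = 4*s - 8*b*(3 + b) (Z(b, s) = 4*(s - (b + b)*(b + 3)) = 4*(s - 2*b*(3 + b)) = 4*s - 8*b*(3 + b))
r(13)*(Z((1 + 3)², f) - 59) = (-3 + 13)*((-24*(1 + 3)² - 8*(1 + 3)⁴ + 4*6) - 59) = 10*((-24*4² - 8*(4²)² + 24) - 59) = 10*((-24*16 - 8*16² + 24) - 59) = 10*((-384 - 8*256 + 24) - 59) = 10*((-384 - 2048 + 24) - 59) = 10*(-2408 - 59) = 10*(-2467) = -24670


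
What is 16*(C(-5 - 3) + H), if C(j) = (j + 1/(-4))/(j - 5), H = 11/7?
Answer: 3212/91 ≈ 35.297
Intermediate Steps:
H = 11/7 (H = 11*(1/7) = 11/7 ≈ 1.5714)
C(j) = (-1/4 + j)/(-5 + j) (C(j) = (j - 1/4)/(-5 + j) = (-1/4 + j)/(-5 + j))
16*(C(-5 - 3) + H) = 16*((-1/4 + (-5 - 3))/(-5 + (-5 - 3)) + 11/7) = 16*((-1/4 - 8)/(-5 - 8) + 11/7) = 16*(-33/4/(-13) + 11/7) = 16*(-1/13*(-33/4) + 11/7) = 16*(33/52 + 11/7) = 16*(803/364) = 3212/91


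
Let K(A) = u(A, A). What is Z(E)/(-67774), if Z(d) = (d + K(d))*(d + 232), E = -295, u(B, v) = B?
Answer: -2655/4841 ≈ -0.54844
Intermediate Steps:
K(A) = A
Z(d) = 2*d*(232 + d) (Z(d) = (d + d)*(d + 232) = (2*d)*(232 + d) = 2*d*(232 + d))
Z(E)/(-67774) = (2*(-295)*(232 - 295))/(-67774) = (2*(-295)*(-63))*(-1/67774) = 37170*(-1/67774) = -2655/4841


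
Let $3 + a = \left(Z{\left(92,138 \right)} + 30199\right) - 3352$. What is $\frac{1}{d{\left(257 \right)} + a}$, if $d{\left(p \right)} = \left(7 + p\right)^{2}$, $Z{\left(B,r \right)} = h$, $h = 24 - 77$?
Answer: $\frac{1}{96487} \approx 1.0364 \cdot 10^{-5}$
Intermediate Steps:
$h = -53$ ($h = 24 - 77 = -53$)
$Z{\left(B,r \right)} = -53$
$a = 26791$ ($a = -3 + \left(\left(-53 + 30199\right) - 3352\right) = -3 + \left(30146 - 3352\right) = -3 + 26794 = 26791$)
$\frac{1}{d{\left(257 \right)} + a} = \frac{1}{\left(7 + 257\right)^{2} + 26791} = \frac{1}{264^{2} + 26791} = \frac{1}{69696 + 26791} = \frac{1}{96487}$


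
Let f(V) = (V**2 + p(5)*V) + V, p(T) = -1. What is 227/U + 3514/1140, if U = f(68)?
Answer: 4126879/1317840 ≈ 3.1315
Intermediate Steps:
f(V) = V**2 (f(V) = (V**2 - V) + V = V**2)
U = 4624 (U = 68**2 = 4624)
227/U + 3514/1140 = 227/4624 + 3514/1140 = 227*(1/4624) + 3514*(1/1140) = 227/4624 + 1757/570 = 4126879/1317840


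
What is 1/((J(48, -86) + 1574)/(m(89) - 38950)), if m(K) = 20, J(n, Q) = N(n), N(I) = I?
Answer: -19465/811 ≈ -24.001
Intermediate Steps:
J(n, Q) = n
1/((J(48, -86) + 1574)/(m(89) - 38950)) = 1/((48 + 1574)/(20 - 38950)) = 1/(1622/(-38930)) = 1/(1622*(-1/38930)) = 1/(-811/19465) = -19465/811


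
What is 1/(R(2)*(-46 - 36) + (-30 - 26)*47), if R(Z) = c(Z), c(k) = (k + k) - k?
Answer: -1/2796 ≈ -0.00035765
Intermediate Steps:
c(k) = k (c(k) = 2*k - k = k)
R(Z) = Z
1/(R(2)*(-46 - 36) + (-30 - 26)*47) = 1/(2*(-46 - 36) + (-30 - 26)*47) = 1/(2*(-82) - 56*47) = 1/(-164 - 2632) = 1/(-2796) = -1/2796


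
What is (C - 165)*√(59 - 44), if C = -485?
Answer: -650*√15 ≈ -2517.4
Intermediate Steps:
(C - 165)*√(59 - 44) = (-485 - 165)*√(59 - 44) = -650*√15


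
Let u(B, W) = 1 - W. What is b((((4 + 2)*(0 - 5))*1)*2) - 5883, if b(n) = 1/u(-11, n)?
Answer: -358862/61 ≈ -5883.0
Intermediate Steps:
b(n) = 1/(1 - n)
b((((4 + 2)*(0 - 5))*1)*2) - 5883 = -1/(-1 + (((4 + 2)*(0 - 5))*1)*2) - 5883 = -1/(-1 + ((6*(-5))*1)*2) - 5883 = -1/(-1 - 30*1*2) - 5883 = -1/(-1 - 30*2) - 5883 = -1/(-1 - 60) - 5883 = -1/(-61) - 5883 = -1*(-1/61) - 5883 = 1/61 - 5883 = -358862/61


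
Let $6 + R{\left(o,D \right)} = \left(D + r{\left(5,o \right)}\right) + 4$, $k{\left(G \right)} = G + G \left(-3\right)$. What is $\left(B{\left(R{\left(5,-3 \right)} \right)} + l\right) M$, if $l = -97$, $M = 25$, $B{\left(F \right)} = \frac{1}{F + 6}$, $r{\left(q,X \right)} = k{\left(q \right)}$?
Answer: $- \frac{21850}{9} \approx -2427.8$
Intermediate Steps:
$k{\left(G \right)} = - 2 G$ ($k{\left(G \right)} = G - 3 G = - 2 G$)
$r{\left(q,X \right)} = - 2 q$
$R{\left(o,D \right)} = -12 + D$ ($R{\left(o,D \right)} = -6 + \left(\left(D - 10\right) + 4\right) = -6 + \left(\left(-10 + D\right) + 4\right) = -6 + \left(-6 + D\right) = -12 + D$)
$B{\left(F \right)} = \frac{1}{6 + F}$
$\left(B{\left(R{\left(5,-3 \right)} \right)} + l\right) M = \left(\frac{1}{6 - 15} - 97\right) 25 = \left(\frac{1}{-9} - 97\right) 25 = \left(- \frac{1}{9} - 97\right) 25 = \left(- \frac{874}{9}\right) 25 = - \frac{21850}{9}$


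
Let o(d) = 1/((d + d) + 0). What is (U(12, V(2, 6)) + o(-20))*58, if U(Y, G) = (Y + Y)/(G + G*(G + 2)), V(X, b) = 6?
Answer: 4379/180 ≈ 24.328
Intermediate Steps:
U(Y, G) = 2*Y/(G + G*(2 + G)) (U(Y, G) = (2*Y)/(G + G*(2 + G)) = 2*Y/(G + G*(2 + G)))
o(d) = 1/(2*d) (o(d) = 1/(2*d + 0) = 1/(2*d))
(U(12, V(2, 6)) + o(-20))*58 = (2*12/(6*(3 + 6)) + (1/2)/(-20))*58 = (2*12*(1/6)/9 + (1/2)*(-1/20))*58 = (2*12*(1/6)*(1/9) - 1/40)*58 = (4/9 - 1/40)*58 = (151/360)*58 = 4379/180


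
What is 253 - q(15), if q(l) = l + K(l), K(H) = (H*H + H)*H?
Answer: -3362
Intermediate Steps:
K(H) = H*(H + H²) (K(H) = (H² + H)*H = (H + H²)*H = H*(H + H²))
q(l) = l + l²*(1 + l)
253 - q(15) = 253 - 15*(1 + 15*(1 + 15)) = 253 - 15*(1 + 15*16) = 253 - 15*(1 + 240) = 253 - 15*241 = 253 - 1*3615 = 253 - 3615 = -3362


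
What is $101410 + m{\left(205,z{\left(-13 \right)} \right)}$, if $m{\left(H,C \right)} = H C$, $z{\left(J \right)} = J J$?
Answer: $136055$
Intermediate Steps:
$z{\left(J \right)} = J^{2}$
$m{\left(H,C \right)} = C H$
$101410 + m{\left(205,z{\left(-13 \right)} \right)} = 101410 + \left(-13\right)^{2} \cdot 205 = 101410 + 169 \cdot 205 = 101410 + 34645 = 136055$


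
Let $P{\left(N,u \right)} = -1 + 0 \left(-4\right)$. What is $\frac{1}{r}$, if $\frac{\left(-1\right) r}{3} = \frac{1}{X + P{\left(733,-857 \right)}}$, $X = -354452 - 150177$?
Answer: $168210$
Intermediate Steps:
$P{\left(N,u \right)} = -1$ ($P{\left(N,u \right)} = -1 + 0 = -1$)
$X = -504629$
$r = \frac{1}{168210}$ ($r = - \frac{3}{-504629 - 1} = - \frac{3}{-504630} = \left(-3\right) \left(- \frac{1}{504630}\right) = \frac{1}{168210} \approx 5.945 \cdot 10^{-6}$)
$\frac{1}{r} = \frac{1}{\frac{1}{168210}} = 168210$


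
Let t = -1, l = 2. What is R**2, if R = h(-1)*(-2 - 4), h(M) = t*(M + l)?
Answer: 36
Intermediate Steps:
h(M) = -2 - M (h(M) = -(M + 2) = -(2 + M) = -2 - M)
R = 6 (R = (-2 - 1*(-1))*(-2 - 4) = (-2 + 1)*(-6) = -1*(-6) = 6)
R**2 = 6**2 = 36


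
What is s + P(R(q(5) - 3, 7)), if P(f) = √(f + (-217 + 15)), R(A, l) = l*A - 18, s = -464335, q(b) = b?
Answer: -464335 + I*√206 ≈ -4.6434e+5 + 14.353*I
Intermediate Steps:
R(A, l) = -18 + A*l (R(A, l) = A*l - 18 = -18 + A*l)
P(f) = √(-202 + f) (P(f) = √(f - 202) = √(-202 + f))
s + P(R(q(5) - 3, 7)) = -464335 + √(-202 + (-18 + (5 - 3)*7)) = -464335 + √(-202 + (-18 + 2*7)) = -464335 + √(-202 + (-18 + 14)) = -464335 + √(-202 - 4) = -464335 + √(-206) = -464335 + I*√206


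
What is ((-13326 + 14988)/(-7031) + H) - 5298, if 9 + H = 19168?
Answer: 97455029/7031 ≈ 13861.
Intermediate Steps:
H = 19159 (H = -9 + 19168 = 19159)
((-13326 + 14988)/(-7031) + H) - 5298 = ((-13326 + 14988)/(-7031) + 19159) - 5298 = (1662*(-1/7031) + 19159) - 5298 = (-1662/7031 + 19159) - 5298 = 134705267/7031 - 5298 = 97455029/7031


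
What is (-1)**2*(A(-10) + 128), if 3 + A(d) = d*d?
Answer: 225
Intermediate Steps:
A(d) = -3 + d**2 (A(d) = -3 + d*d = -3 + d**2)
(-1)**2*(A(-10) + 128) = (-1)**2*((-3 + (-10)**2) + 128) = 1*((-3 + 100) + 128) = 1*(97 + 128) = 1*225 = 225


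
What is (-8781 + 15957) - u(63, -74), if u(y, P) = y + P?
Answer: 7187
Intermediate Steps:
u(y, P) = P + y
(-8781 + 15957) - u(63, -74) = (-8781 + 15957) - (-74 + 63) = 7176 - 1*(-11) = 7176 + 11 = 7187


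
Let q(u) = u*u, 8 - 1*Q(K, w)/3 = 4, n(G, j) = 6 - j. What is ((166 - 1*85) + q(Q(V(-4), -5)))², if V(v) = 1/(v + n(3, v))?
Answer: 50625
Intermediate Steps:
V(v) = ⅙ (V(v) = 1/(v + (6 - v)) = 1/6 = ⅙)
Q(K, w) = 12 (Q(K, w) = 24 - 3*4 = 24 - 12 = 12)
q(u) = u²
((166 - 1*85) + q(Q(V(-4), -5)))² = ((166 - 1*85) + 12²)² = ((166 - 85) + 144)² = (81 + 144)² = 225² = 50625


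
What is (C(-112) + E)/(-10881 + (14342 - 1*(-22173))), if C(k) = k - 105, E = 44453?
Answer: 22118/12817 ≈ 1.7257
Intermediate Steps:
C(k) = -105 + k
(C(-112) + E)/(-10881 + (14342 - 1*(-22173))) = ((-105 - 112) + 44453)/(-10881 + (14342 - 1*(-22173))) = (-217 + 44453)/(-10881 + (14342 + 22173)) = 44236/(-10881 + 36515) = 44236/25634 = 44236*(1/25634) = 22118/12817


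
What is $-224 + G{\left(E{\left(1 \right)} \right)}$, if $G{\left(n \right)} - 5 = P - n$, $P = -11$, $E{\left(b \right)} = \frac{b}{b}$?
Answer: $-231$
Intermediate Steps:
$E{\left(b \right)} = 1$
$G{\left(n \right)} = -6 - n$ ($G{\left(n \right)} = 5 - \left(11 + n\right) = -6 - n$)
$-224 + G{\left(E{\left(1 \right)} \right)} = -224 - 7 = -231$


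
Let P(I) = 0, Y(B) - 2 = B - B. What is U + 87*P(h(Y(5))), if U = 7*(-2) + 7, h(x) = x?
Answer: -7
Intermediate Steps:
Y(B) = 2 (Y(B) = 2 + (B - B) = 2 + 0 = 2)
U = -7 (U = -14 + 7 = -7)
U + 87*P(h(Y(5))) = -7 + 87*0 = -7 + 0 = -7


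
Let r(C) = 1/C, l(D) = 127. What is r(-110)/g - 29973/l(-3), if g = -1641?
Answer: -5410426103/22924770 ≈ -236.01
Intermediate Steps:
r(-110)/g - 29973/l(-3) = 1/(-110*(-1641)) - 29973/127 = -1/110*(-1/1641) - 29973*1/127 = 1/180510 - 29973/127 = -5410426103/22924770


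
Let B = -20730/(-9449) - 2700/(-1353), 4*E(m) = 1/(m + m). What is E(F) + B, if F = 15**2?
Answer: 2921841409/697336200 ≈ 4.1900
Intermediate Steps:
F = 225
E(m) = 1/(8*m) (E(m) = 1/(4*(m + m)) = 1/(4*((2*m))) = (1/(2*m))/4 = 1/(8*m))
B = 1623030/387409 (B = -20730*(-1/9449) - 2700*(-1/1353) = 20730/9449 + 900/451 = 1623030/387409 ≈ 4.1894)
E(F) + B = (1/8)/225 + 1623030/387409 = (1/8)*(1/225) + 1623030/387409 = 1/1800 + 1623030/387409 = 2921841409/697336200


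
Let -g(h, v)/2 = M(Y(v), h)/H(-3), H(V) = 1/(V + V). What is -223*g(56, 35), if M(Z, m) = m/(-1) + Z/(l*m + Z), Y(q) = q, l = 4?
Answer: 5531292/37 ≈ 1.4949e+5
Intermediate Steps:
H(V) = 1/(2*V)
M(Z, m) = -m + Z/(Z + 4*m) (M(Z, m) = m/(-1) + Z/(4*m + Z) = m*(-1) + Z/(Z + 4*m) = -m + Z/(Z + 4*m))
g(h, v) = 12*(v - 4*h² - h*v)/(v + 4*h) (g(h, v) = -2*(v - 4*h² - v*h)/(v + 4*h)/((½)/(-3)) = -2*(v - 4*h² - h*v)/(v + 4*h)/((½)*(-⅓)) = -2*(v - 4*h² - h*v)/(v + 4*h)/(-⅙) = -2*(v - 4*h² - h*v)/(v + 4*h)*(-6) = -(-12)*(v - 4*h² - h*v)/(v + 4*h) = 12*(v - 4*h² - h*v)/(v + 4*h))
-223*g(56, 35) = -2676*(35 - 4*56² - 1*56*35)/(35 + 4*56) = -2676*(35 - 4*3136 - 1960)/(35 + 224) = -2676*(35 - 12544 - 1960)/259 = -2676*(-14469)/259 = -223*(-24804/37) = 5531292/37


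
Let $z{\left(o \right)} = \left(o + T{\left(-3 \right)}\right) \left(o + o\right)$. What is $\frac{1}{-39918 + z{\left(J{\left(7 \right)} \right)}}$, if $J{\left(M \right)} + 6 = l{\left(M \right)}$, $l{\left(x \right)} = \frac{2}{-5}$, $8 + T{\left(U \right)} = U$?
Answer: $- \frac{25}{992382} \approx -2.5192 \cdot 10^{-5}$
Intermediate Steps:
$T{\left(U \right)} = -8 + U$
$l{\left(x \right)} = - \frac{2}{5}$ ($l{\left(x \right)} = 2 \left(- \frac{1}{5}\right) = - \frac{2}{5}$)
$J{\left(M \right)} = - \frac{32}{5}$ ($J{\left(M \right)} = -6 - \frac{2}{5} = - \frac{32}{5}$)
$z{\left(o \right)} = 2 o \left(-11 + o\right)$ ($z{\left(o \right)} = \left(o - 11\right) \left(o + o\right) = \left(o - 11\right) 2 o = \left(-11 + o\right) 2 o = 2 o \left(-11 + o\right)$)
$\frac{1}{-39918 + z{\left(J{\left(7 \right)} \right)}} = \frac{1}{-39918 + 2 \left(- \frac{32}{5}\right) \left(-11 - \frac{32}{5}\right)} = \frac{1}{-39918 + 2 \left(- \frac{32}{5}\right) \left(- \frac{87}{5}\right)} = \frac{1}{-39918 + \frac{5568}{25}} = \frac{1}{- \frac{992382}{25}} = - \frac{25}{992382}$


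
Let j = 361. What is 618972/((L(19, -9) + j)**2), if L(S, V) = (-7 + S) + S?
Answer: 154743/38416 ≈ 4.0281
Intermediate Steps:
L(S, V) = -7 + 2*S
618972/((L(19, -9) + j)**2) = 618972/(((-7 + 2*19) + 361)**2) = 618972/(((-7 + 38) + 361)**2) = 618972/((31 + 361)**2) = 618972/(392**2) = 618972/153664 = 618972*(1/153664) = 154743/38416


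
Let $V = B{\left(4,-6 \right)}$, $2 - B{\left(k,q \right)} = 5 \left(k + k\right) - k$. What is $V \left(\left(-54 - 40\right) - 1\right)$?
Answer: $3230$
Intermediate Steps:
$B{\left(k,q \right)} = 2 - 9 k$ ($B{\left(k,q \right)} = 2 - \left(5 \left(k + k\right) - k\right) = 2 - \left(5 \cdot 2 k - k\right) = 2 - \left(10 k - k\right) = 2 - 9 k$)
$V = -34$ ($V = 2 - 36 = -34$)
$V \left(\left(-54 - 40\right) - 1\right) = - 34 \left(\left(-54 - 40\right) - 1\right) = - 34 \left(-94 - 1\right) = \left(-34\right) \left(-95\right) = 3230$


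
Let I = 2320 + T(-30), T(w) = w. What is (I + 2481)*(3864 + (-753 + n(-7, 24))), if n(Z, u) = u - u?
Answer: 14842581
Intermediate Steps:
n(Z, u) = 0
I = 2290 (I = 2320 - 30 = 2290)
(I + 2481)*(3864 + (-753 + n(-7, 24))) = (2290 + 2481)*(3864 + (-753 + 0)) = 4771*(3864 - 753) = 4771*3111 = 14842581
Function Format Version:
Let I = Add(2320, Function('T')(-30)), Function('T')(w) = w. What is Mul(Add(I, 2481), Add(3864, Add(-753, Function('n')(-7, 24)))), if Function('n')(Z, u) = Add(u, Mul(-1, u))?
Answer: 14842581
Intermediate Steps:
Function('n')(Z, u) = 0
I = 2290 (I = Add(2320, -30) = 2290)
Mul(Add(I, 2481), Add(3864, Add(-753, Function('n')(-7, 24)))) = Mul(Add(2290, 2481), Add(3864, Add(-753, 0))) = Mul(4771, Add(3864, -753)) = Mul(4771, 3111) = 14842581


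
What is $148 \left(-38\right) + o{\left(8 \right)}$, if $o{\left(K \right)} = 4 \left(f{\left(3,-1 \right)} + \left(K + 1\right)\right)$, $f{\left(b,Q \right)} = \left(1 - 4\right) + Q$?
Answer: $-5604$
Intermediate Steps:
$f{\left(b,Q \right)} = -3 + Q$
$o{\left(K \right)} = -12 + 4 K$ ($o{\left(K \right)} = 4 \left(\left(-3 - 1\right) + \left(K + 1\right)\right) = 4 \left(-4 + \left(1 + K\right)\right) = 4 \left(-3 + K\right) = -12 + 4 K$)
$148 \left(-38\right) + o{\left(8 \right)} = 148 \left(-38\right) + \left(-12 + 4 \cdot 8\right) = -5624 + \left(-12 + 32\right) = -5624 + 20 = -5604$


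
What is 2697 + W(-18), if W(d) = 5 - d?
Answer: 2720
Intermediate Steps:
2697 + W(-18) = 2697 + (5 - 1*(-18)) = 2697 + (5 + 18) = 2697 + 23 = 2720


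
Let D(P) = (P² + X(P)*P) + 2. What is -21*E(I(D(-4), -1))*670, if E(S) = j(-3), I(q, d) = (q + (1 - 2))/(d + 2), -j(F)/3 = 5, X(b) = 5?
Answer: 211050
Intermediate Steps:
D(P) = 2 + P² + 5*P (D(P) = (P² + 5*P) + 2 = 2 + P² + 5*P)
j(F) = -15 (j(F) = -3*5 = -15)
I(q, d) = (-1 + q)/(2 + d) (I(q, d) = (q - 1)/(2 + d) = (-1 + q)/(2 + d))
E(S) = -15
-21*E(I(D(-4), -1))*670 = -21*(-15)*670 = 315*670 = 211050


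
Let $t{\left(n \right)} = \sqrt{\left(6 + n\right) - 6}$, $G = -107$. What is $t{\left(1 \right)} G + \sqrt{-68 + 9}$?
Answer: $-107 + i \sqrt{59} \approx -107.0 + 7.6811 i$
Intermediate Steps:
$t{\left(n \right)} = \sqrt{n}$
$t{\left(1 \right)} G + \sqrt{-68 + 9} = \sqrt{1} \left(-107\right) + \sqrt{-68 + 9} = 1 \left(-107\right) + \sqrt{-59} = -107 + i \sqrt{59}$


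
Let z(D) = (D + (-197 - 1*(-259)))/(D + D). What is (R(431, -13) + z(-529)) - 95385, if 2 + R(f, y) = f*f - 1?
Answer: 95615101/1058 ≈ 90374.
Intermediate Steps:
R(f, y) = -3 + f² (R(f, y) = -2 + (f*f - 1) = -2 + (f² - 1) = -2 + (-1 + f²) = -3 + f²)
z(D) = (62 + D)/(2*D) (z(D) = (D + (-197 + 259))/((2*D)) = (D + 62)*(1/(2*D)) = (62 + D)*(1/(2*D)) = (62 + D)/(2*D))
(R(431, -13) + z(-529)) - 95385 = ((-3 + 431²) + (½)*(62 - 529)/(-529)) - 95385 = ((-3 + 185761) + (½)*(-1/529)*(-467)) - 95385 = (185758 + 467/1058) - 95385 = 196532431/1058 - 95385 = 95615101/1058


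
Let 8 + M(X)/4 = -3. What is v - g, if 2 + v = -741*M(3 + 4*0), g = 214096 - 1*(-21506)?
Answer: -203000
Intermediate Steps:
M(X) = -44 (M(X) = -32 + 4*(-3) = -32 - 12 = -44)
g = 235602 (g = 214096 + 21506 = 235602)
v = 32602 (v = -2 - 741*(-44) = -2 + 32604 = 32602)
v - g = 32602 - 1*235602 = 32602 - 235602 = -203000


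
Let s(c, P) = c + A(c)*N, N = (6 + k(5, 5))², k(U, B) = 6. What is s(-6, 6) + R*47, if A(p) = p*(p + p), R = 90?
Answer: 14592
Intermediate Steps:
A(p) = 2*p² (A(p) = p*(2*p) = 2*p²)
N = 144 (N = (6 + 6)² = 12² = 144)
s(c, P) = c + 288*c² (s(c, P) = c + (2*c²)*144 = c + 288*c²)
s(-6, 6) + R*47 = -6*(1 + 288*(-6)) + 90*47 = -6*(1 - 1728) + 4230 = -6*(-1727) + 4230 = 10362 + 4230 = 14592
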